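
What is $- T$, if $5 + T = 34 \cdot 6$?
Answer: $-199$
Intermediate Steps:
$T = 199$ ($T = -5 + 34 \cdot 6 = -5 + 204 = 199$)
$- T = \left(-1\right) 199 = -199$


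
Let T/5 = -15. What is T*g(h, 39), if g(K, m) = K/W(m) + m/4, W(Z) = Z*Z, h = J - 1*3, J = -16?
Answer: -1481075/2028 ≈ -730.31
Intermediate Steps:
T = -75 (T = 5*(-15) = -75)
h = -19 (h = -16 - 1*3 = -16 - 3 = -19)
W(Z) = Z**2
g(K, m) = m/4 + K/m**2 (g(K, m) = K/(m**2) + m/4 = K/m**2 + m*(1/4) = K/m**2 + m/4 = m/4 + K/m**2)
T*g(h, 39) = -75*((1/4)*39 - 19/39**2) = -75*(39/4 - 19*1/1521) = -75*(39/4 - 19/1521) = -75*59243/6084 = -1481075/2028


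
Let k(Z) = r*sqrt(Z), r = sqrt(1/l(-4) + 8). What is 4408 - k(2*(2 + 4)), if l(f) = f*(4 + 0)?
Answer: 4408 - sqrt(381)/2 ≈ 4398.2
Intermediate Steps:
l(f) = 4*f (l(f) = f*4 = 4*f)
r = sqrt(127)/4 (r = sqrt(1/(4*(-4)) + 8) = sqrt(1/(-16) + 8) = sqrt(-1/16 + 8) = sqrt(127/16) = sqrt(127)/4 ≈ 2.8174)
k(Z) = sqrt(127)*sqrt(Z)/4 (k(Z) = (sqrt(127)/4)*sqrt(Z) = sqrt(127)*sqrt(Z)/4)
4408 - k(2*(2 + 4)) = 4408 - sqrt(127)*sqrt(2*(2 + 4))/4 = 4408 - sqrt(127)*sqrt(2*6)/4 = 4408 - sqrt(127)*sqrt(12)/4 = 4408 - sqrt(127)*2*sqrt(3)/4 = 4408 - sqrt(381)/2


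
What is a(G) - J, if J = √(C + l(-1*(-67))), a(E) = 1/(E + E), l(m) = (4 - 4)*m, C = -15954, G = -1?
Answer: -½ - I*√15954 ≈ -0.5 - 126.31*I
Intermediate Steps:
l(m) = 0 (l(m) = 0*m = 0)
a(E) = 1/(2*E)
J = I*√15954 (J = √(-15954 + 0) = √(-15954) = I*√15954 ≈ 126.31*I)
a(G) - J = (½)/(-1) - I*√15954 = (½)*(-1) - I*√15954 = -½ - I*√15954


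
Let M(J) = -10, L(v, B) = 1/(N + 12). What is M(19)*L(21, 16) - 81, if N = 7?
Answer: -1549/19 ≈ -81.526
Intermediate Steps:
L(v, B) = 1/19 (L(v, B) = 1/(7 + 12) = 1/19)
M(19)*L(21, 16) - 81 = -10*1/19 - 81 = -10/19 - 81 = -1549/19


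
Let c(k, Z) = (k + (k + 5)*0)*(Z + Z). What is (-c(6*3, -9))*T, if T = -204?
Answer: -66096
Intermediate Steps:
c(k, Z) = 2*Z*k (c(k, Z) = (k + (5 + k)*0)*(2*Z) = (k + 0)*(2*Z) = k*(2*Z) = 2*Z*k)
(-c(6*3, -9))*T = -2*(-9)*6*3*(-204) = -2*(-9)*18*(-204) = -1*(-324)*(-204) = 324*(-204) = -66096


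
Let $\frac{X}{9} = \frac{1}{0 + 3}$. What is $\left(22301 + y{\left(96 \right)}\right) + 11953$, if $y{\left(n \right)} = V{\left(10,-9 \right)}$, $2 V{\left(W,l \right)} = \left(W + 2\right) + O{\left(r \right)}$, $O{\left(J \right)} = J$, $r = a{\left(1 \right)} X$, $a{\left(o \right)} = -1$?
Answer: $\frac{68517}{2} \approx 34259.0$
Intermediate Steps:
$X = 3$ ($X = \frac{9}{0 + 3} = \frac{9}{3} = 9 \cdot \frac{1}{3} = 3$)
$r = -3$ ($r = \left(-1\right) 3 = -3$)
$V{\left(W,l \right)} = - \frac{1}{2} + \frac{W}{2}$ ($V{\left(W,l \right)} = \frac{\left(W + 2\right) - 3}{2} = \frac{\left(2 + W\right) - 3}{2} = \frac{-1 + W}{2} = - \frac{1}{2} + \frac{W}{2}$)
$y{\left(n \right)} = \frac{9}{2}$ ($y{\left(n \right)} = - \frac{1}{2} + \frac{1}{2} \cdot 10 = - \frac{1}{2} + 5 = \frac{9}{2}$)
$\left(22301 + y{\left(96 \right)}\right) + 11953 = \left(22301 + \frac{9}{2}\right) + 11953 = \frac{44611}{2} + 11953 = \frac{68517}{2}$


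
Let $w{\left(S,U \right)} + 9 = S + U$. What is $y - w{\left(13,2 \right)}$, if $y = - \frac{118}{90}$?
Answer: $- \frac{329}{45} \approx -7.3111$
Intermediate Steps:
$w{\left(S,U \right)} = -9 + S + U$ ($w{\left(S,U \right)} = -9 + \left(S + U\right) = -9 + S + U$)
$y = - \frac{59}{45}$ ($y = \left(-118\right) \frac{1}{90} = - \frac{59}{45} \approx -1.3111$)
$y - w{\left(13,2 \right)} = - \frac{59}{45} - \left(-9 + 13 + 2\right) = - \frac{59}{45} - 6 = - \frac{329}{45}$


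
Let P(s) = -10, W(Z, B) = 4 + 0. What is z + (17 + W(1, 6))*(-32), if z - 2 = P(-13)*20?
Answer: -870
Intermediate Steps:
W(Z, B) = 4
z = -198 (z = 2 - 10*20 = 2 - 200 = -198)
z + (17 + W(1, 6))*(-32) = -198 + (17 + 4)*(-32) = -198 + 21*(-32) = -198 - 672 = -870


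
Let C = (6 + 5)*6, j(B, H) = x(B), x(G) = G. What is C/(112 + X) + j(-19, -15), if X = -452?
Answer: -3263/170 ≈ -19.194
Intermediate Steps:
j(B, H) = B
C = 66 (C = 11*6 = 66)
C/(112 + X) + j(-19, -15) = 66/(112 - 452) - 19 = 66/(-340) - 19 = 66*(-1/340) - 19 = -33/170 - 19 = -3263/170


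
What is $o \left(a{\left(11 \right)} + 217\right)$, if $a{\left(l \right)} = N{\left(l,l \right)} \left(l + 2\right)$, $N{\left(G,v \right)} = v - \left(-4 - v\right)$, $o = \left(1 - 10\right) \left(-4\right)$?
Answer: $19980$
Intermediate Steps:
$o = 36$ ($o = \left(-9\right) \left(-4\right) = 36$)
$N{\left(G,v \right)} = 4 + 2 v$ ($N{\left(G,v \right)} = v + \left(4 + v\right) = 4 + 2 v$)
$a{\left(l \right)} = \left(2 + l\right) \left(4 + 2 l\right)$ ($a{\left(l \right)} = \left(4 + 2 l\right) \left(l + 2\right) = \left(4 + 2 l\right) \left(2 + l\right) = \left(2 + l\right) \left(4 + 2 l\right)$)
$o \left(a{\left(11 \right)} + 217\right) = 36 \left(2 \left(2 + 11\right)^{2} + 217\right) = 36 \left(2 \cdot 13^{2} + 217\right) = 36 \left(2 \cdot 169 + 217\right) = 36 \left(338 + 217\right) = 36 \cdot 555 = 19980$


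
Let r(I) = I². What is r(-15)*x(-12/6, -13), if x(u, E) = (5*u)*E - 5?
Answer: 28125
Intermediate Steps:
x(u, E) = -5 + 5*E*u (x(u, E) = 5*E*u - 5 = -5 + 5*E*u)
r(-15)*x(-12/6, -13) = (-15)²*(-5 + 5*(-13)*(-12/6)) = 225*(-5 + 5*(-13)*(-12*⅙)) = 225*(-5 + 5*(-13)*(-2)) = 225*(-5 + 130) = 225*125 = 28125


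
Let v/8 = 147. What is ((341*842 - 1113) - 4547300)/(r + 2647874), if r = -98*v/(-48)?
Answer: -4261291/2650275 ≈ -1.6079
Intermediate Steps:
v = 1176 (v = 8*147 = 1176)
r = 2401 (r = -98*1176/(-48) = -115248*(-1/48) = 2401)
((341*842 - 1113) - 4547300)/(r + 2647874) = ((341*842 - 1113) - 4547300)/(2401 + 2647874) = ((287122 - 1113) - 4547300)/2650275 = (286009 - 4547300)*(1/2650275) = -4261291*1/2650275 = -4261291/2650275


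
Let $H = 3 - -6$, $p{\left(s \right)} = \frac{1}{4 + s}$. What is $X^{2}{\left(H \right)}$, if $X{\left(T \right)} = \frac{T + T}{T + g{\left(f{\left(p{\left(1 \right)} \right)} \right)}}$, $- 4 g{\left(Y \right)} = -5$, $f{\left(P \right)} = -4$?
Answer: $\frac{5184}{1681} \approx 3.0839$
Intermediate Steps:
$g{\left(Y \right)} = \frac{5}{4}$ ($g{\left(Y \right)} = \left(- \frac{1}{4}\right) \left(-5\right) = \frac{5}{4}$)
$H = 9$ ($H = 3 + 6 = 9$)
$X{\left(T \right)} = \frac{2 T}{\frac{5}{4} + T}$ ($X{\left(T \right)} = \frac{T + T}{T + \frac{5}{4}} = \frac{2 T}{\frac{5}{4} + T}$)
$X^{2}{\left(H \right)} = \left(8 \cdot 9 \frac{1}{5 + 4 \cdot 9}\right)^{2} = \left(8 \cdot 9 \frac{1}{5 + 36}\right)^{2} = \left(8 \cdot 9 \cdot \frac{1}{41}\right)^{2} = \left(\frac{72}{41}\right)^{2} = \frac{5184}{1681}$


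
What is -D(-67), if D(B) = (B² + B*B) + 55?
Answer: -9033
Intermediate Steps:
D(B) = 55 + 2*B² (D(B) = (B² + B²) + 55 = 2*B² + 55 = 55 + 2*B²)
-D(-67) = -(55 + 2*(-67)²) = -(55 + 2*4489) = -(55 + 8978) = -1*9033 = -9033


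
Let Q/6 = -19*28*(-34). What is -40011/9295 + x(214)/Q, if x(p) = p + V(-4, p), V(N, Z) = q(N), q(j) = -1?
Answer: -1446777991/336255920 ≈ -4.3026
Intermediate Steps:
V(N, Z) = -1
Q = 108528 (Q = 6*(-19*28*(-34)) = 6*(-532*(-34)) = 6*18088 = 108528)
x(p) = -1 + p (x(p) = p - 1 = -1 + p)
-40011/9295 + x(214)/Q = -40011/9295 + (-1 + 214)/108528 = -40011*1/9295 + 213*(1/108528) = -40011/9295 + 71/36176 = -1446777991/336255920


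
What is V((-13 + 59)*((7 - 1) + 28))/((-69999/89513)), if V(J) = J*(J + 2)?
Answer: -73079129304/23333 ≈ -3.1320e+6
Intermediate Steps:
V(J) = J*(2 + J)
V((-13 + 59)*((7 - 1) + 28))/((-69999/89513)) = (((-13 + 59)*((7 - 1) + 28))*(2 + (-13 + 59)*((7 - 1) + 28)))/((-69999/89513)) = ((46*(6 + 28))*(2 + 46*(6 + 28)))/((-69999*1/89513)) = ((46*34)*(2 + 46*34))/(-69999/89513) = (1564*(2 + 1564))*(-89513/69999) = (1564*1566)*(-89513/69999) = 2449224*(-89513/69999) = -73079129304/23333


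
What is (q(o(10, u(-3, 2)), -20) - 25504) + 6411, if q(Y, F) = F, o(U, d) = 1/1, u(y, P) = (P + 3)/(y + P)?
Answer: -19113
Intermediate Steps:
u(y, P) = (3 + P)/(P + y)
o(U, d) = 1
(q(o(10, u(-3, 2)), -20) - 25504) + 6411 = (-20 - 25504) + 6411 = -25524 + 6411 = -19113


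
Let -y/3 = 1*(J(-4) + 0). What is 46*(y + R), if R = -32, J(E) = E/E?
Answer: -1610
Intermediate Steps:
J(E) = 1
y = -3 (y = -3*(1 + 0) = -3 ≈ -3.0000)
46*(y + R) = 46*(-3 - 32) = 46*(-35) = -1610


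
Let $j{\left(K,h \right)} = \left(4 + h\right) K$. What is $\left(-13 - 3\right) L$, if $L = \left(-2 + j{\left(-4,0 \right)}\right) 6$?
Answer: $1728$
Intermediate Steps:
$j{\left(K,h \right)} = K \left(4 + h\right)$
$L = -108$ ($L = \left(-2 - 4 \left(4 + 0\right)\right) 6 = \left(-2 - 16\right) 6 = \left(-18\right) 6 = -108$)
$\left(-13 - 3\right) L = \left(-13 - 3\right) \left(-108\right) = \left(-16\right) \left(-108\right) = 1728$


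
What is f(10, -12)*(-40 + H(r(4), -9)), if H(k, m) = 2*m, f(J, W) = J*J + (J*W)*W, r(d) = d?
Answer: -89320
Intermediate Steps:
f(J, W) = J² + J*W²
f(10, -12)*(-40 + H(r(4), -9)) = (10*(10 + (-12)²))*(-40 + 2*(-9)) = (10*(10 + 144))*(-40 - 18) = (10*154)*(-58) = 1540*(-58) = -89320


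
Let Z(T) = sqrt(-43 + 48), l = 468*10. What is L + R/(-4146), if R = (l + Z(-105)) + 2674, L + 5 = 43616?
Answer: 90401926/2073 - sqrt(5)/4146 ≈ 43609.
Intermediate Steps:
L = 43611 (L = -5 + 43616 = 43611)
l = 4680
Z(T) = sqrt(5)
R = 7354 + sqrt(5) (R = (4680 + sqrt(5)) + 2674 = 7354 + sqrt(5) ≈ 7356.2)
L + R/(-4146) = 43611 + (7354 + sqrt(5))/(-4146) = 43611 + (7354 + sqrt(5))*(-1/4146) = 43611 + (-3677/2073 - sqrt(5)/4146) = 90401926/2073 - sqrt(5)/4146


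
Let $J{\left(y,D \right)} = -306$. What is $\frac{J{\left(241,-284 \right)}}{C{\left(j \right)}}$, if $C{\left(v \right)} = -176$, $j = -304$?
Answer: $\frac{153}{88} \approx 1.7386$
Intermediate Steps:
$\frac{J{\left(241,-284 \right)}}{C{\left(j \right)}} = - \frac{306}{-176} = \left(-306\right) \left(- \frac{1}{176}\right) = \frac{153}{88}$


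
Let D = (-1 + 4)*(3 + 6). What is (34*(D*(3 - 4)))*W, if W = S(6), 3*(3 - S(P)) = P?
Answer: -918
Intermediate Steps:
S(P) = 3 - P/3
D = 27 (D = 3*9 = 27)
W = 1 (W = 3 - ⅓*6 = 3 - 2 = 1)
(34*(D*(3 - 4)))*W = (34*(27*(3 - 4)))*1 = (34*(27*(-1)))*1 = (34*(-27))*1 = -918*1 = -918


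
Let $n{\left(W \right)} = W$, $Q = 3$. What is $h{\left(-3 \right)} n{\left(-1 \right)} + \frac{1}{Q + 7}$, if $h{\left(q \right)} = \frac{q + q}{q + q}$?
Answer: $- \frac{9}{10} \approx -0.9$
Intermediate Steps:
$h{\left(q \right)} = 1$ ($h{\left(q \right)} = \frac{2 q}{2 q} = 2 q \frac{1}{2 q} = 1$)
$h{\left(-3 \right)} n{\left(-1 \right)} + \frac{1}{Q + 7} = 1 \left(-1\right) + \frac{1}{3 + 7} = -1 + \frac{1}{10} = - \frac{9}{10}$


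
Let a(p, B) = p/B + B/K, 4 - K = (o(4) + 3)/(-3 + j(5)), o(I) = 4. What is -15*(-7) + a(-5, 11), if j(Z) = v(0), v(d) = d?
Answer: 22213/209 ≈ 106.28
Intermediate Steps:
j(Z) = 0
K = 19/3 (K = 4 - (4 + 3)/(-3 + 0) = 4 - 7/(-3) = 4 - 7*(-1)/3 = 4 - 1*(-7/3) = 4 + 7/3 = 19/3 ≈ 6.3333)
a(p, B) = 3*B/19 + p/B (a(p, B) = p/B + B/(19/3) = p/B + B*(3/19) = p/B + 3*B/19 = 3*B/19 + p/B)
-15*(-7) + a(-5, 11) = -15*(-7) + ((3/19)*11 - 5/11) = -5*(-21) + (33/19 - 5*1/11) = 105 + (33/19 - 5/11) = 105 + 268/209 = 22213/209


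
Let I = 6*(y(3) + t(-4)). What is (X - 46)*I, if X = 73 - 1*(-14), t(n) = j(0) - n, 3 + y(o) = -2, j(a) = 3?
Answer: 492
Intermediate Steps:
y(o) = -5 (y(o) = -3 - 2 = -5)
t(n) = 3 - n
X = 87 (X = 73 + 14 = 87)
I = 12 (I = 6*(-5 + (3 - 1*(-4))) = 6*(-5 + (3 + 4)) = 6*(-5 + 7) = 6*2 = 12)
(X - 46)*I = (87 - 46)*12 = 41*12 = 492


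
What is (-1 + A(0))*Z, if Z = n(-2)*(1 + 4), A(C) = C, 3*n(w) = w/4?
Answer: ⅚ ≈ 0.83333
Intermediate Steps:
n(w) = w/12 (n(w) = (w/4)/3 = w/12)
Z = -⅚ (Z = ((1/12)*(-2))*(1 + 4) = -⅙*5 = -⅚ ≈ -0.83333)
(-1 + A(0))*Z = (-1 + 0)*(-⅚) = -1*(-⅚) = ⅚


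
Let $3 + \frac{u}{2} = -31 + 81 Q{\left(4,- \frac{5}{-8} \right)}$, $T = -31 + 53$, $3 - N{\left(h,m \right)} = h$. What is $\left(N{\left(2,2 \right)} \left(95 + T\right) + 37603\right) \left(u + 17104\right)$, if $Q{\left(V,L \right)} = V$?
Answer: $667040480$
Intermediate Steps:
$N{\left(h,m \right)} = 3 - h$
$T = 22$
$u = 580$ ($u = -6 + 2 \left(-31 + 81 \cdot 4\right) = -6 + 2 \left(-31 + 324\right) = -6 + 2 \cdot 293 = -6 + 586 = 580$)
$\left(N{\left(2,2 \right)} \left(95 + T\right) + 37603\right) \left(u + 17104\right) = \left(\left(3 - 2\right) \left(95 + 22\right) + 37603\right) \left(580 + 17104\right) = \left(\left(3 - 2\right) 117 + 37603\right) 17684 = \left(1 \cdot 117 + 37603\right) 17684 = \left(117 + 37603\right) 17684 = 37720 \cdot 17684 = 667040480$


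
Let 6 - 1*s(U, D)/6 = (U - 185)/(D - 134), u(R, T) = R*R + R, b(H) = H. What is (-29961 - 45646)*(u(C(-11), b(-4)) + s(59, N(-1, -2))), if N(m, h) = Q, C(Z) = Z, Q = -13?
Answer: -10649786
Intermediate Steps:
N(m, h) = -13
u(R, T) = R + R**2 (u(R, T) = R**2 + R = R + R**2)
s(U, D) = 36 - 6*(-185 + U)/(-134 + D) (s(U, D) = 36 - 6*(U - 185)/(D - 134) = 36 - 6*(-185 + U)/(-134 + D))
(-29961 - 45646)*(u(C(-11), b(-4)) + s(59, N(-1, -2))) = (-29961 - 45646)*(-11*(1 - 11) + 6*(-619 - 1*59 + 6*(-13))/(-134 - 13)) = -75607*(-11*(-10) + 6*(-619 - 59 - 78)/(-147)) = -75607*(110 + 6*(-1/147)*(-756)) = -75607*(110 + 216/7) = -75607*986/7 = -10649786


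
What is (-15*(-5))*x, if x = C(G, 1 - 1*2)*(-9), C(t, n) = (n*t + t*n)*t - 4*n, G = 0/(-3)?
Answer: -2700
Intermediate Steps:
G = 0 (G = 0*(-⅓) = 0)
C(t, n) = -4*n + 2*n*t² (C(t, n) = (n*t + n*t)*t - 4*n = (2*n*t)*t - 4*n = 2*n*t² - 4*n = -4*n + 2*n*t²)
x = -36 (x = (2*(1 - 1*2)*(-2 + 0²))*(-9) = (2*(1 - 2)*(-2 + 0))*(-9) = (2*(-1)*(-2))*(-9) = 4*(-9) = -36)
(-15*(-5))*x = -15*(-5)*(-36) = 75*(-36) = -2700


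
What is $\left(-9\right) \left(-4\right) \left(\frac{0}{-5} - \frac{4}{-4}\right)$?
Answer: $36$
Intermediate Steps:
$\left(-9\right) \left(-4\right) \left(\frac{0}{-5} - \frac{4}{-4}\right) = 36 \left(0 \left(- \frac{1}{5}\right) - -1\right) = 36 \left(0 + 1\right) = 36 \cdot 1 = 36$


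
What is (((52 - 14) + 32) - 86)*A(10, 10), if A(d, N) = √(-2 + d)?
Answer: -32*√2 ≈ -45.255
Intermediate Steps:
(((52 - 14) + 32) - 86)*A(10, 10) = (((52 - 14) + 32) - 86)*√(-2 + 10) = ((38 + 32) - 86)*√8 = (70 - 86)*(2*√2) = -32*√2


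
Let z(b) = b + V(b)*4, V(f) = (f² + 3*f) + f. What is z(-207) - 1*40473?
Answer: 127404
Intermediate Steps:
V(f) = f² + 4*f
z(b) = b + 4*b*(4 + b) (z(b) = b + (b*(4 + b))*4 = b + 4*b*(4 + b))
z(-207) - 1*40473 = -207*(17 + 4*(-207)) - 1*40473 = -207*(17 - 828) - 40473 = -207*(-811) - 40473 = 167877 - 40473 = 127404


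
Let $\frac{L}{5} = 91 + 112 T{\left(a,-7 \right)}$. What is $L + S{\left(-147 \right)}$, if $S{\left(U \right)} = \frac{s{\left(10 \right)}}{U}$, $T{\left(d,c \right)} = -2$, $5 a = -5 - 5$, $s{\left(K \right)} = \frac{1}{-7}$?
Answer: $- \frac{684284}{1029} \approx -665.0$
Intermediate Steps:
$s{\left(K \right)} = - \frac{1}{7}$
$a = -2$ ($a = \frac{-5 - 5}{5} = \frac{1}{5} \left(-10\right) = -2$)
$S{\left(U \right)} = - \frac{1}{7 U}$
$L = -665$ ($L = 5 \left(91 + 112 \left(-2\right)\right) = 5 \left(91 - 224\right) = 5 \left(-133\right) = -665$)
$L + S{\left(-147 \right)} = -665 - \frac{1}{7 \left(-147\right)} = -665 - - \frac{1}{1029} = -665 + \frac{1}{1029} = - \frac{684284}{1029}$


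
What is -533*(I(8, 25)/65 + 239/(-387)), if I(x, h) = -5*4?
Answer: 190855/387 ≈ 493.17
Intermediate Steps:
I(x, h) = -20
-533*(I(8, 25)/65 + 239/(-387)) = -533*(-20/65 + 239/(-387)) = -533*(-20*1/65 + 239*(-1/387)) = -533*(-4/13 - 239/387) = -533*(-4655/5031) = 190855/387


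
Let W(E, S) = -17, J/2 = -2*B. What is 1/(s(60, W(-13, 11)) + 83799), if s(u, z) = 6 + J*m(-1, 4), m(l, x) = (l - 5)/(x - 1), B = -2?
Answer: 1/83789 ≈ 1.1935e-5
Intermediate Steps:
J = 8 (J = 2*(-2*(-2)) = 2*4 = 8)
m(l, x) = (-5 + l)/(-1 + x)
s(u, z) = -10 (s(u, z) = 6 + 8*((-5 - 1)/(-1 + 4)) = 6 + 8*(-6/3) = 6 + 8*((1/3)*(-6)) = 6 + 8*(-2) = 6 - 16 = -10)
1/(s(60, W(-13, 11)) + 83799) = 1/(-10 + 83799) = 1/83789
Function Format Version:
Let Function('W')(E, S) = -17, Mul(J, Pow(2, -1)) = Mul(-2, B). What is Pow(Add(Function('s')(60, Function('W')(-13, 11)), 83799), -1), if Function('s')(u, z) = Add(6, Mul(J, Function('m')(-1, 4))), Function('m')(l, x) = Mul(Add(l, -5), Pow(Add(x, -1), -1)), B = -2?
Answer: Rational(1, 83789) ≈ 1.1935e-5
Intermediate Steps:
J = 8 (J = Mul(2, Mul(-2, -2)) = Mul(2, 4) = 8)
Function('m')(l, x) = Mul(Pow(Add(-1, x), -1), Add(-5, l)) (Function('m')(l, x) = Mul(Add(-5, l), Pow(Add(-1, x), -1)) = Mul(Pow(Add(-1, x), -1), Add(-5, l)))
Function('s')(u, z) = -10 (Function('s')(u, z) = Add(6, Mul(8, Mul(Pow(Add(-1, 4), -1), Add(-5, -1)))) = Add(6, Mul(8, Mul(Pow(3, -1), -6))) = Add(6, Mul(8, Mul(Rational(1, 3), -6))) = Add(6, Mul(8, -2)) = Add(6, -16) = -10)
Pow(Add(Function('s')(60, Function('W')(-13, 11)), 83799), -1) = Pow(Add(-10, 83799), -1) = Pow(83789, -1) = Rational(1, 83789)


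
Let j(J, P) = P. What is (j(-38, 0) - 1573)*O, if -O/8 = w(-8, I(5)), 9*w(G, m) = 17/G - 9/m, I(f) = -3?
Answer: 11011/9 ≈ 1223.4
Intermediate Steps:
w(G, m) = -1/m + 17/(9*G) (w(G, m) = (17/G - 9/m)/9 = (-9/m + 17/G)/9 = -1/m + 17/(9*G))
O = -7/9 (O = -8*(-1/(-3) + (17/9)/(-8)) = -8*(-1*(-⅓) + (17/9)*(-⅛)) = -8*(⅓ - 17/72) = -8*7/72 = -7/9 ≈ -0.77778)
(j(-38, 0) - 1573)*O = (0 - 1573)*(-7/9) = -1573*(-7/9) = 11011/9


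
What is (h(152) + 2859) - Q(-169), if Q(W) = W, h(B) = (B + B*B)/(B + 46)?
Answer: 34600/11 ≈ 3145.5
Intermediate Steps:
h(B) = (B + B**2)/(46 + B)
(h(152) + 2859) - Q(-169) = (152*(1 + 152)/(46 + 152) + 2859) - 1*(-169) = (152*153/198 + 2859) + 169 = (152*(1/198)*153 + 2859) + 169 = (1292/11 + 2859) + 169 = 32741/11 + 169 = 34600/11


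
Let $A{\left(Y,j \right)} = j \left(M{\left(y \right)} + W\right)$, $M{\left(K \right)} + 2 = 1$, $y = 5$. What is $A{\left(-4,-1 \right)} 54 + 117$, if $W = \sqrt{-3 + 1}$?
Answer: $171 - 54 i \sqrt{2} \approx 171.0 - 76.368 i$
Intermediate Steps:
$W = i \sqrt{2}$ ($W = \sqrt{-2} = i \sqrt{2} \approx 1.4142 i$)
$M{\left(K \right)} = -1$ ($M{\left(K \right)} = -2 + 1 = -1$)
$A{\left(Y,j \right)} = j \left(-1 + i \sqrt{2}\right)$
$A{\left(-4,-1 \right)} 54 + 117 = - (-1 + i \sqrt{2}) 54 + 117 = \left(1 - i \sqrt{2}\right) 54 + 117 = \left(54 - 54 i \sqrt{2}\right) + 117 = 171 - 54 i \sqrt{2}$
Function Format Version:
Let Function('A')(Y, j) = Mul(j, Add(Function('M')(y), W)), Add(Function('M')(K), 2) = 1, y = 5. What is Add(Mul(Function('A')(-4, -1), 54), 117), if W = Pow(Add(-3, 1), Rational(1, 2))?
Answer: Add(171, Mul(-54, I, Pow(2, Rational(1, 2)))) ≈ Add(171.00, Mul(-76.368, I))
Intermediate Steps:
W = Mul(I, Pow(2, Rational(1, 2))) (W = Pow(-2, Rational(1, 2)) = Mul(I, Pow(2, Rational(1, 2))) ≈ Mul(1.4142, I))
Function('M')(K) = -1 (Function('M')(K) = Add(-2, 1) = -1)
Function('A')(Y, j) = Mul(j, Add(-1, Mul(I, Pow(2, Rational(1, 2)))))
Add(Mul(Function('A')(-4, -1), 54), 117) = Add(Mul(Mul(-1, Add(-1, Mul(I, Pow(2, Rational(1, 2))))), 54), 117) = Add(Mul(Add(1, Mul(-1, I, Pow(2, Rational(1, 2)))), 54), 117) = Add(Add(54, Mul(-54, I, Pow(2, Rational(1, 2)))), 117) = Add(171, Mul(-54, I, Pow(2, Rational(1, 2))))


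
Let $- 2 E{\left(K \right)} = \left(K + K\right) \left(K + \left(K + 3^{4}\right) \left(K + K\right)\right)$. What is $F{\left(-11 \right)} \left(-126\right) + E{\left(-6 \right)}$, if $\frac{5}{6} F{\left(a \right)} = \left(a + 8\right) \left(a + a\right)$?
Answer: $- \frac{77076}{5} \approx -15415.0$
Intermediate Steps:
$E{\left(K \right)} = - K \left(K + 2 K \left(81 + K\right)\right)$ ($E{\left(K \right)} = - \frac{\left(K + K\right) \left(K + \left(K + 3^{4}\right) \left(K + K\right)\right)}{2} = - \frac{2 K \left(K + \left(K + 81\right) 2 K\right)}{2} = - \frac{2 K \left(K + \left(81 + K\right) 2 K\right)}{2} = - \frac{2 K \left(K + 2 K \left(81 + K\right)\right)}{2} = - K \left(K + 2 K \left(81 + K\right)\right)$)
$F{\left(a \right)} = \frac{12 a \left(8 + a\right)}{5}$ ($F{\left(a \right)} = \frac{6 \left(a + 8\right) \left(a + a\right)}{5} = \frac{6 \left(8 + a\right) 2 a}{5} = \frac{6 \cdot 2 a \left(8 + a\right)}{5} = \frac{12 a \left(8 + a\right)}{5}$)
$F{\left(-11 \right)} \left(-126\right) + E{\left(-6 \right)} = \frac{12}{5} \left(-11\right) \left(8 - 11\right) \left(-126\right) + \left(-6\right)^{2} \left(-163 - -12\right) = \frac{12}{5} \left(-11\right) \left(-3\right) \left(-126\right) + 36 \left(-163 + 12\right) = \frac{396}{5} \left(-126\right) + 36 \left(-151\right) = - \frac{49896}{5} - 5436 = - \frac{77076}{5}$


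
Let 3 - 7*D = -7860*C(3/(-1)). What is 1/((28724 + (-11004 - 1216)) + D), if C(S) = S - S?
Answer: 7/115531 ≈ 6.0590e-5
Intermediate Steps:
C(S) = 0
D = 3/7 (D = 3/7 - (-7860)*0/7 = 3/7 - 1/7*0 = 3/7 + 0 = 3/7 ≈ 0.42857)
1/((28724 + (-11004 - 1216)) + D) = 1/((28724 + (-11004 - 1216)) + 3/7) = 1/((28724 - 12220) + 3/7) = 1/(16504 + 3/7) = 1/(115531/7) = 7/115531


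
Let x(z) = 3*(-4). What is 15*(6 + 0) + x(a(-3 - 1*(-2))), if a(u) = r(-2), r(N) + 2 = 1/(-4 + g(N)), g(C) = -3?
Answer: 78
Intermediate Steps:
r(N) = -15/7 (r(N) = -2 + 1/(-4 - 3) = -2 + 1/(-7) = -2 - ⅐ = -15/7)
a(u) = -15/7
x(z) = -12
15*(6 + 0) + x(a(-3 - 1*(-2))) = 15*(6 + 0) - 12 = 15*6 - 12 = 90 - 12 = 78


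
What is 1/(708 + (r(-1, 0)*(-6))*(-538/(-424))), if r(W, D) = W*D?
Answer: 1/708 ≈ 0.0014124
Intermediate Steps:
r(W, D) = D*W
1/(708 + (r(-1, 0)*(-6))*(-538/(-424))) = 1/(708 + ((0*(-1))*(-6))*(-538/(-424))) = 1/(708 + (0*(-6))*(-538*(-1/424))) = 1/(708 + 0*(269/212)) = 1/(708 + 0) = 1/708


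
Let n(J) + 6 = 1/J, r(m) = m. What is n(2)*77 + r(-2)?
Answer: -851/2 ≈ -425.50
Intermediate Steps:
n(J) = -6 + 1/J
n(2)*77 + r(-2) = (-6 + 1/2)*77 - 2 = (-6 + ½)*77 - 2 = -11/2*77 - 2 = -847/2 - 2 = -851/2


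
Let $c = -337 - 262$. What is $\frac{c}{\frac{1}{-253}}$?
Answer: $151547$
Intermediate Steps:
$c = -599$ ($c = -337 - 262 = -599$)
$\frac{c}{\frac{1}{-253}} = - \frac{599}{\frac{1}{-253}} = - \frac{599}{- \frac{1}{253}} = \left(-599\right) \left(-253\right) = 151547$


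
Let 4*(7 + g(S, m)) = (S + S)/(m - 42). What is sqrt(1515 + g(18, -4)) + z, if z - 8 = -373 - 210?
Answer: -575 + sqrt(3190514)/46 ≈ -536.17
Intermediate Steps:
g(S, m) = -7 + S/(2*(-42 + m)) (g(S, m) = -7 + ((S + S)/(m - 42))/4 = -7 + ((2*S)/(-42 + m))/4 = -7 + (2*S/(-42 + m))/4 = -7 + S/(2*(-42 + m)))
z = -575 (z = 8 + (-373 - 210) = 8 - 583 = -575)
sqrt(1515 + g(18, -4)) + z = sqrt(1515 + (588 + 18 - 14*(-4))/(2*(-42 - 4))) - 575 = sqrt(1515 + (1/2)*(588 + 18 + 56)/(-46)) - 575 = sqrt(1515 + (1/2)*(-1/46)*662) - 575 = sqrt(1515 - 331/46) - 575 = sqrt(69359/46) - 575 = sqrt(3190514)/46 - 575 = -575 + sqrt(3190514)/46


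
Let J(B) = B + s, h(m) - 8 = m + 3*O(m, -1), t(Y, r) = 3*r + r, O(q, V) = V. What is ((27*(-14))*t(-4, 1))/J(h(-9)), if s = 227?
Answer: -1512/223 ≈ -6.7803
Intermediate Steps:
t(Y, r) = 4*r
h(m) = 5 + m (h(m) = 8 + (m + 3*(-1)) = 8 + (m - 3) = 8 + (-3 + m) = 5 + m)
J(B) = 227 + B (J(B) = B + 227 = 227 + B)
((27*(-14))*t(-4, 1))/J(h(-9)) = ((27*(-14))*(4*1))/(227 + (5 - 9)) = (-378*4)/(227 - 4) = -1512/223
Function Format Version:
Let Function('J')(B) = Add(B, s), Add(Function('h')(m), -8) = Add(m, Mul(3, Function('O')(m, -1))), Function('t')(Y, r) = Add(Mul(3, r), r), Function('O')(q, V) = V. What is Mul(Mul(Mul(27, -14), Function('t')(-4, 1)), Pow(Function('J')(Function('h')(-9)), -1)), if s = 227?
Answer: Rational(-1512, 223) ≈ -6.7803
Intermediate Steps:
Function('t')(Y, r) = Mul(4, r)
Function('h')(m) = Add(5, m) (Function('h')(m) = Add(8, Add(m, Mul(3, -1))) = Add(8, Add(m, -3)) = Add(8, Add(-3, m)) = Add(5, m))
Function('J')(B) = Add(227, B) (Function('J')(B) = Add(B, 227) = Add(227, B))
Mul(Mul(Mul(27, -14), Function('t')(-4, 1)), Pow(Function('J')(Function('h')(-9)), -1)) = Mul(Mul(Mul(27, -14), Mul(4, 1)), Pow(Add(227, Add(5, -9)), -1)) = Mul(Mul(-378, 4), Pow(Add(227, -4), -1)) = Mul(-1512, Pow(223, -1)) = Mul(-1512, Rational(1, 223)) = Rational(-1512, 223)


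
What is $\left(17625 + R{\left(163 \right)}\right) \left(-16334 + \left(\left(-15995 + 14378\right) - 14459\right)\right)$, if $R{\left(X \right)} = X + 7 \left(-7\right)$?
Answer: $-574920990$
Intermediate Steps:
$R{\left(X \right)} = -49 + X$ ($R{\left(X \right)} = X - 49 = -49 + X$)
$\left(17625 + R{\left(163 \right)}\right) \left(-16334 + \left(\left(-15995 + 14378\right) - 14459\right)\right) = \left(17625 + \left(-49 + 163\right)\right) \left(-16334 + \left(\left(-15995 + 14378\right) - 14459\right)\right) = \left(17625 + 114\right) \left(-16334 - 16076\right) = 17739 \left(-16334 - 16076\right) = 17739 \left(-32410\right) = -574920990$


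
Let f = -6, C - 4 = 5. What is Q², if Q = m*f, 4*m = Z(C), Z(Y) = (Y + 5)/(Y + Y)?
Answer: 49/36 ≈ 1.3611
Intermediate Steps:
C = 9 (C = 4 + 5 = 9)
Z(Y) = (5 + Y)/(2*Y) (Z(Y) = (5 + Y)/((2*Y)) = (5 + Y)*(1/(2*Y)) = (5 + Y)/(2*Y))
m = 7/36 (m = ((½)*(5 + 9)/9)/4 = ((½)*(⅑)*14)/4 = (¼)*(7/9) = 7/36 ≈ 0.19444)
Q = -7/6 (Q = (7/36)*(-6) = -7/6 ≈ -1.1667)
Q² = (-7/6)² = 49/36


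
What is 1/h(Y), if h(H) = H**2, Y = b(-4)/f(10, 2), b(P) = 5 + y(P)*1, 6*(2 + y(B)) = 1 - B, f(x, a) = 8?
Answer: 2304/529 ≈ 4.3554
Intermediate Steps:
y(B) = -11/6 - B/6 (y(B) = -2 + (1 - B)/6 = -2 + (1/6 - B/6) = -11/6 - B/6)
b(P) = 19/6 - P/6 (b(P) = 5 + (-11/6 - P/6)*1 = 5 + (-11/6 - P/6) = 19/6 - P/6)
Y = 23/48 (Y = (19/6 - 1/6*(-4))/8 = (19/6 + 2/3)*(1/8) = (23/6)*(1/8) = 23/48 ≈ 0.47917)
1/h(Y) = 1/((23/48)**2) = 1/(529/2304) = 2304/529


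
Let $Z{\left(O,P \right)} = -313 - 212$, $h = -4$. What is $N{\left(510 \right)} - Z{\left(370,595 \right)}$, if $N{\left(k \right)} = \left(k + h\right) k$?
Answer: $258585$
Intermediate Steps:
$Z{\left(O,P \right)} = -525$
$N{\left(k \right)} = k \left(-4 + k\right)$ ($N{\left(k \right)} = \left(k - 4\right) k = \left(-4 + k\right) k = k \left(-4 + k\right)$)
$N{\left(510 \right)} - Z{\left(370,595 \right)} = 510 \left(-4 + 510\right) - -525 = 510 \cdot 506 + 525 = 258060 + 525 = 258585$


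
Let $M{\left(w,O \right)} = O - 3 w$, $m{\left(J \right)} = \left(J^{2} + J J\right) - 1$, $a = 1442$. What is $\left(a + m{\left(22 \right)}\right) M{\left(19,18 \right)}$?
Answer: $-93951$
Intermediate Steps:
$m{\left(J \right)} = -1 + 2 J^{2}$ ($m{\left(J \right)} = \left(J^{2} + J^{2}\right) - 1 = 2 J^{2} - 1 = -1 + 2 J^{2}$)
$\left(a + m{\left(22 \right)}\right) M{\left(19,18 \right)} = \left(1442 - \left(1 - 2 \cdot 22^{2}\right)\right) \left(18 - 57\right) = \left(1442 + \left(-1 + 2 \cdot 484\right)\right) \left(18 - 57\right) = \left(1442 + \left(-1 + 968\right)\right) \left(-39\right) = \left(1442 + 967\right) \left(-39\right) = 2409 \left(-39\right) = -93951$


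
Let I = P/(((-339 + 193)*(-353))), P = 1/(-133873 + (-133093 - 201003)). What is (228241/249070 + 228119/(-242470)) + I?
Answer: -1779927049575023511/72827278915048216690 ≈ -0.024440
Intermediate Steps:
P = -1/467969 (P = 1/(-133873 - 334096) = 1/(-467969) = -1/467969 ≈ -2.1369e-6)
I = -1/24118186322 (I = -(-1/(353*(-339 + 193)))/467969 = -1/(467969*((-146*(-353)))) = -1/467969/51538 = -1/467969*1/51538 = -1/24118186322 ≈ -4.1463e-11)
(228241/249070 + 228119/(-242470)) + I = (228241/249070 + 228119/(-242470)) - 1/24118186322 = (228241*(1/249070) + 228119*(-1/242470)) - 1/24118186322 = (228241/249070 - 228119/242470) - 1/24118186322 = -73800203/3019600145 - 1/24118186322 = -1779927049575023511/72827278915048216690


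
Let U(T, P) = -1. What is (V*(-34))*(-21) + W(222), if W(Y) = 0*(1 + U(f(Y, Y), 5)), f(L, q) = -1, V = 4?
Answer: 2856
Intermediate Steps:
W(Y) = 0 (W(Y) = 0*(1 - 1) = 0*0 = 0)
(V*(-34))*(-21) + W(222) = (4*(-34))*(-21) + 0 = -136*(-21) + 0 = 2856 + 0 = 2856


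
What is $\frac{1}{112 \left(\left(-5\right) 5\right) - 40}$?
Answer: $- \frac{1}{2840} \approx -0.00035211$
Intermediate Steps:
$\frac{1}{112 \left(\left(-5\right) 5\right) - 40} = \frac{1}{112 \left(-25\right) - 40} = \frac{1}{-2800 - 40} = \frac{1}{-2840} = - \frac{1}{2840}$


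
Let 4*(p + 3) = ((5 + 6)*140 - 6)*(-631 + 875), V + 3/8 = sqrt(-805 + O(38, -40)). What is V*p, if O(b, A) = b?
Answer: -280713/8 + 93571*I*sqrt(767) ≈ -35089.0 + 2.5914e+6*I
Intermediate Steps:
V = -3/8 + I*sqrt(767) (V = -3/8 + sqrt(-805 + 38) = -3/8 + sqrt(-767) = -3/8 + I*sqrt(767) ≈ -0.375 + 27.695*I)
p = 93571 (p = -3 + (((5 + 6)*140 - 6)*(-631 + 875))/4 = -3 + ((11*140 - 6)*244)/4 = -3 + ((1540 - 6)*244)/4 = -3 + (1534*244)/4 = -3 + (1/4)*374296 = -3 + 93574 = 93571)
V*p = (-3/8 + I*sqrt(767))*93571 = -280713/8 + 93571*I*sqrt(767)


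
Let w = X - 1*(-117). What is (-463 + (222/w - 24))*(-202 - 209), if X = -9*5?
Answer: 795559/4 ≈ 1.9889e+5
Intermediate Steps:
X = -45
w = 72 (w = -45 - 1*(-117) = -45 + 117 = 72)
(-463 + (222/w - 24))*(-202 - 209) = (-463 + (222/72 - 24))*(-202 - 209) = (-463 + (222*(1/72) - 24))*(-411) = (-463 + (37/12 - 24))*(-411) = (-463 - 251/12)*(-411) = -5807/12*(-411) = 795559/4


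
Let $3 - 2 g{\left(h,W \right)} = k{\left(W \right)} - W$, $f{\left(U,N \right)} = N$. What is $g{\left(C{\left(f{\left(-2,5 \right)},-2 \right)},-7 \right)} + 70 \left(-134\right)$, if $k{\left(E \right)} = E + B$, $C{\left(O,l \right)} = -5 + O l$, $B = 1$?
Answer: $-9379$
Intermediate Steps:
$k{\left(E \right)} = 1 + E$ ($k{\left(E \right)} = E + 1 = 1 + E$)
$g{\left(h,W \right)} = 1$ ($g{\left(h,W \right)} = \frac{3}{2} - \frac{\left(1 + W\right) - W}{2} = \frac{3}{2} - \frac{1}{2} = 1$)
$g{\left(C{\left(f{\left(-2,5 \right)},-2 \right)},-7 \right)} + 70 \left(-134\right) = 1 + 70 \left(-134\right) = 1 - 9380 = -9379$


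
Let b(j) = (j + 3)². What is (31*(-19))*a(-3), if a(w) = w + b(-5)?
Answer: -589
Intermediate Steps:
b(j) = (3 + j)²
a(w) = 4 + w (a(w) = w + (3 - 5)² = w + (-2)² = w + 4 = 4 + w)
(31*(-19))*a(-3) = (31*(-19))*(4 - 3) = -589*1 = -589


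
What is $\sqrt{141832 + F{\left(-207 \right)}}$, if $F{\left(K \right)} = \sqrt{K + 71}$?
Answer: $\sqrt{141832 + 2 i \sqrt{34}} \approx 376.61 + 0.015 i$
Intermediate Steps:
$F{\left(K \right)} = \sqrt{71 + K}$
$\sqrt{141832 + F{\left(-207 \right)}} = \sqrt{141832 + \sqrt{71 - 207}} = \sqrt{141832 + \sqrt{-136}} = \sqrt{141832 + 2 i \sqrt{34}}$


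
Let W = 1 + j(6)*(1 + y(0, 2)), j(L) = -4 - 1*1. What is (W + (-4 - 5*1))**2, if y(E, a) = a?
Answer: 529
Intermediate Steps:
j(L) = -5 (j(L) = -4 - 1 = -5)
W = -14 (W = 1 - 5*(1 + 2) = 1 - 5*3 = 1 - 15 = -14)
(W + (-4 - 5*1))**2 = (-14 + (-4 - 5*1))**2 = (-14 + (-4 - 5))**2 = (-14 - 9)**2 = (-23)**2 = 529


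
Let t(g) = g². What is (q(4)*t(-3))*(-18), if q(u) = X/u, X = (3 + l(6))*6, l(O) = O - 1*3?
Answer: -1458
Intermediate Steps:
l(O) = -3 + O (l(O) = O - 3 = -3 + O)
X = 36 (X = (3 + (-3 + 6))*6 = (3 + 3)*6 = 6*6 = 36)
q(u) = 36/u
(q(4)*t(-3))*(-18) = ((36/4)*(-3)²)*(-18) = ((36*(¼))*9)*(-18) = (9*9)*(-18) = 81*(-18) = -1458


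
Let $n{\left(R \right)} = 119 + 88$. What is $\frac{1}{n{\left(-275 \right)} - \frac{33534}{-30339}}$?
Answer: $\frac{3371}{701523} \approx 0.0048053$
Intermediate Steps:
$n{\left(R \right)} = 207$
$\frac{1}{n{\left(-275 \right)} - \frac{33534}{-30339}} = \frac{1}{207 - \frac{33534}{-30339}} = \frac{1}{207 - - \frac{3726}{3371}} = \frac{1}{207 + \frac{3726}{3371}} = \frac{1}{\frac{701523}{3371}} = \frac{3371}{701523}$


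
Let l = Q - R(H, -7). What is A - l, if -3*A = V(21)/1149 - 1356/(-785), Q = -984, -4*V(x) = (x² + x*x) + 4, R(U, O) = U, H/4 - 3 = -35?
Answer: 4629723907/5411790 ≈ 855.49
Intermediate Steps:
H = -128 (H = 12 + 4*(-35) = 12 - 140 = -128)
V(x) = -1 - x²/2 (V(x) = -((x² + x*x) + 4)/4 = -((x² + x²) + 4)/4 = -(2*x² + 4)/4 = -(4 + 2*x²)/4 = -1 - x²/2)
l = -856 (l = -984 - 1*(-128) = -984 + 128 = -856)
A = -2768333/5411790 (A = -((-1 - ½*21²)/1149 - 1356/(-785))/3 = -((-1 - ½*441)*(1/1149) - 1356*(-1/785))/3 = -((-1 - 441/2)*(1/1149) + 1356/785)/3 = -(-443/2*1/1149 + 1356/785)/3 = -(-443/2298 + 1356/785)/3 = -⅓*2768333/1803930 = -2768333/5411790 ≈ -0.51154)
A - l = -2768333/5411790 - 1*(-856) = -2768333/5411790 + 856 = 4629723907/5411790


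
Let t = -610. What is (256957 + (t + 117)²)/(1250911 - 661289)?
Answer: 250003/294811 ≈ 0.84801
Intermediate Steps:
(256957 + (t + 117)²)/(1250911 - 661289) = (256957 + (-610 + 117)²)/(1250911 - 661289) = (256957 + (-493)²)/589622 = (256957 + 243049)*(1/589622) = 500006*(1/589622) = 250003/294811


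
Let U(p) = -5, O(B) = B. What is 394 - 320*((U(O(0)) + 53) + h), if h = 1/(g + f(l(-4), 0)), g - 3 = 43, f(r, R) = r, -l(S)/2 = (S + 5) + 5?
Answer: -254582/17 ≈ -14975.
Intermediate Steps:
l(S) = -20 - 2*S (l(S) = -2*((S + 5) + 5) = -2*((5 + S) + 5) = -2*(10 + S) = -20 - 2*S)
g = 46 (g = 3 + 43 = 46)
h = 1/34 (h = 1/(46 + (-20 - 2*(-4))) = 1/(46 + (-20 + 8)) = 1/(46 - 12) = 1/34 ≈ 0.029412)
394 - 320*((U(O(0)) + 53) + h) = 394 - 320*((-5 + 53) + 1/34) = 394 - 320*(48 + 1/34) = 394 - 320*1633/34 = 394 - 261280/17 = -254582/17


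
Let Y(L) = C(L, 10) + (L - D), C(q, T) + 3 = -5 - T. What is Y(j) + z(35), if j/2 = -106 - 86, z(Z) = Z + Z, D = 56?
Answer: -388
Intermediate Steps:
z(Z) = 2*Z
j = -384 (j = 2*(-106 - 86) = 2*(-192) = -384)
C(q, T) = -8 - T (C(q, T) = -3 + (-5 - T) = -8 - T)
Y(L) = -74 + L (Y(L) = (-8 - 1*10) + (L - 1*56) = (-8 - 10) + (L - 56) = -18 + (-56 + L) = -74 + L)
Y(j) + z(35) = (-74 - 384) + 2*35 = -458 + 70 = -388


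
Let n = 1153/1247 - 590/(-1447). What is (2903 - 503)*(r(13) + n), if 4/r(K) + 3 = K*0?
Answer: -4218400/1804409 ≈ -2.3378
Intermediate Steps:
n = 2404121/1804409 (n = 1153*(1/1247) - 590*(-1/1447) = 1153/1247 + 590/1447 = 2404121/1804409 ≈ 1.3324)
r(K) = -4/3 (r(K) = 4/(-3 + K*0) = 4/(-3 + 0) = 4/(-3) = 4*(-⅓) = -4/3)
(2903 - 503)*(r(13) + n) = (2903 - 503)*(-4/3 + 2404121/1804409) = 2400*(-5273/5413227) = -4218400/1804409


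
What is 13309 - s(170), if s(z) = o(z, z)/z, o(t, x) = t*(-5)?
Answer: 13314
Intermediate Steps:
o(t, x) = -5*t
s(z) = -5 (s(z) = (-5*z)/z = -5)
13309 - s(170) = 13309 - 1*(-5) = 13309 + 5 = 13314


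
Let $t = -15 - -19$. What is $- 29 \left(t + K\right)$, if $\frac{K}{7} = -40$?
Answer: $8004$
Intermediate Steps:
$t = 4$ ($t = -15 + 19 = 4$)
$K = -280$ ($K = 7 \left(-40\right) = -280$)
$- 29 \left(t + K\right) = - 29 \left(4 - 280\right) = \left(-29\right) \left(-276\right) = 8004$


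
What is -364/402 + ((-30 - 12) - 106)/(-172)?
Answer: -389/8643 ≈ -0.045008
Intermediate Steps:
-364/402 + ((-30 - 12) - 106)/(-172) = -364*1/402 + (-42 - 106)*(-1/172) = -182/201 - 148*(-1/172) = -182/201 + 37/43 = -389/8643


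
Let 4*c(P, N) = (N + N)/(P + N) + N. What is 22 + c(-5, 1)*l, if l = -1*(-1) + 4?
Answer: 181/8 ≈ 22.625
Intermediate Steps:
l = 5 (l = 1 + 4 = 5)
c(P, N) = N/4 + N/(2*(N + P)) (c(P, N) = ((N + N)/(P + N) + N)/4 = ((2*N)/(N + P) + N)/4 = (2*N/(N + P) + N)/4 = (N + 2*N/(N + P))/4 = N/4 + N/(2*(N + P)))
22 + c(-5, 1)*l = 22 + ((¼)*1*(2 + 1 - 5)/(1 - 5))*5 = 22 + ((¼)*1*(-2)/(-4))*5 = 22 + ((¼)*1*(-¼)*(-2))*5 = 22 + (⅛)*5 = 22 + 5/8 = 181/8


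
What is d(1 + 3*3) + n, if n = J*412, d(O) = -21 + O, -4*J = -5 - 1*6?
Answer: 1122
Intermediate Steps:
J = 11/4 (J = -(-5 - 1*6)/4 = -(-5 - 6)/4 = -1/4*(-11) = 11/4 ≈ 2.7500)
n = 1133 (n = (11/4)*412 = 1133)
d(1 + 3*3) + n = (-21 + (1 + 3*3)) + 1133 = (-21 + (1 + 9)) + 1133 = (-21 + 10) + 1133 = -11 + 1133 = 1122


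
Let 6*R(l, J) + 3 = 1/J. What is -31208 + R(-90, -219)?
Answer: -20503985/657 ≈ -31209.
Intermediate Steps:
R(l, J) = -½ + 1/(6*J)
-31208 + R(-90, -219) = -31208 + (⅙)*(1 - 3*(-219))/(-219) = -31208 + (⅙)*(-1/219)*(1 + 657) = -31208 + (⅙)*(-1/219)*658 = -31208 - 329/657 = -20503985/657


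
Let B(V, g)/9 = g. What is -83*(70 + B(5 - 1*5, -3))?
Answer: -3569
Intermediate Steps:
B(V, g) = 9*g
-83*(70 + B(5 - 1*5, -3)) = -83*(70 + 9*(-3)) = -83*(70 - 27) = -83*43 = -3569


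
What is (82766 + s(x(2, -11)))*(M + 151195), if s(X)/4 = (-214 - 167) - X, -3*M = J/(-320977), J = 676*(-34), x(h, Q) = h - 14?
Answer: 696178699412570/56643 ≈ 1.2291e+10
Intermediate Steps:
x(h, Q) = -14 + h
J = -22984
M = -1352/56643 (M = -(-22984)/(3*(-320977)) = -(-22984)*(-1)/(3*320977) = -1/3*1352/18881 = -1352/56643 ≈ -0.023869)
s(X) = -1524 - 4*X (s(X) = 4*((-214 - 167) - X) = 4*(-381 - X) = -1524 - 4*X)
(82766 + s(x(2, -11)))*(M + 151195) = (82766 + (-1524 - 4*(-14 + 2)))*(-1352/56643 + 151195) = (82766 + (-1524 - 4*(-12)))*(8564137033/56643) = (82766 + (-1524 + 48))*(8564137033/56643) = (82766 - 1476)*(8564137033/56643) = 81290*(8564137033/56643) = 696178699412570/56643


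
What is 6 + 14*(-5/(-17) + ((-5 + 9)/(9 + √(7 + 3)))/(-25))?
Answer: 296732/30175 + 56*√10/1775 ≈ 9.9335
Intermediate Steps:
6 + 14*(-5/(-17) + ((-5 + 9)/(9 + √(7 + 3)))/(-25)) = 6 + 14*(-5*(-1/17) + (4/(9 + √10))*(-1/25)) = 6 + 14*(5/17 - 4/(25*(9 + √10))) = 6 + (70/17 - 56/(25*(9 + √10))) = 172/17 - 56/(25*(9 + √10))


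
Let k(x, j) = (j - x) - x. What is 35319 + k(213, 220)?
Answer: 35113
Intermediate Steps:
k(x, j) = j - 2*x
35319 + k(213, 220) = 35319 + (220 - 2*213) = 35319 + (220 - 426) = 35319 - 206 = 35113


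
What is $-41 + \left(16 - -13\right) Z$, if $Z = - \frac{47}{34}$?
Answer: $- \frac{2757}{34} \approx -81.088$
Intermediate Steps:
$Z = - \frac{47}{34}$ ($Z = \left(-47\right) \frac{1}{34} = - \frac{47}{34} \approx -1.3824$)
$-41 + \left(16 - -13\right) Z = -41 + \left(16 - -13\right) \left(- \frac{47}{34}\right) = -41 + \left(16 + 13\right) \left(- \frac{47}{34}\right) = -41 + 29 \left(- \frac{47}{34}\right) = -41 - \frac{1363}{34} = - \frac{2757}{34}$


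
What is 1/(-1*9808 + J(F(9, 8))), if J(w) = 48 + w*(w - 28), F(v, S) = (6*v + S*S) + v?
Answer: 1/2813 ≈ 0.00035549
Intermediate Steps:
F(v, S) = S**2 + 7*v (F(v, S) = (6*v + S**2) + v = (S**2 + 6*v) + v = S**2 + 7*v)
J(w) = 48 + w*(-28 + w)
1/(-1*9808 + J(F(9, 8))) = 1/(-1*9808 + (48 + (8**2 + 7*9)**2 - 28*(8**2 + 7*9))) = 1/(-9808 + (48 + (64 + 63)**2 - 28*(64 + 63))) = 1/(-9808 + (48 + 127**2 - 28*127)) = 1/(-9808 + (48 + 16129 - 3556)) = 1/(-9808 + 12621) = 1/2813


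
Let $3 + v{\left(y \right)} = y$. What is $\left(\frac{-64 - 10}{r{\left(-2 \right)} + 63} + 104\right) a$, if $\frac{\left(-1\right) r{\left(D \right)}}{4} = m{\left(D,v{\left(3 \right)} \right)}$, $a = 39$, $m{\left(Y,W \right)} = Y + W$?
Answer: $\frac{285090}{71} \approx 4015.4$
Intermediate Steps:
$v{\left(y \right)} = -3 + y$
$m{\left(Y,W \right)} = W + Y$
$r{\left(D \right)} = - 4 D$ ($r{\left(D \right)} = - 4 \left(\left(-3 + 3\right) + D\right) = - 4 \left(0 + D\right) = - 4 D$)
$\left(\frac{-64 - 10}{r{\left(-2 \right)} + 63} + 104\right) a = \left(\frac{-64 - 10}{\left(-4\right) \left(-2\right) + 63} + 104\right) 39 = \left(- \frac{74}{8 + 63} + 104\right) 39 = \left(- \frac{74}{71} + 104\right) 39 = \frac{7310}{71} \cdot 39 = \frac{285090}{71}$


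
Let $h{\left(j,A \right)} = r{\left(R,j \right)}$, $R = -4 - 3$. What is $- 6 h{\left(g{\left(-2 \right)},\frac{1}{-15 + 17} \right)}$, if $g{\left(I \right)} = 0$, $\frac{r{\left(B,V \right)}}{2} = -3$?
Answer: $36$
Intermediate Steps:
$R = -7$ ($R = -4 - 3 = -7$)
$r{\left(B,V \right)} = -6$ ($r{\left(B,V \right)} = 2 \left(-3\right) = -6$)
$h{\left(j,A \right)} = -6$
$- 6 h{\left(g{\left(-2 \right)},\frac{1}{-15 + 17} \right)} = \left(-6\right) \left(-6\right) = 36$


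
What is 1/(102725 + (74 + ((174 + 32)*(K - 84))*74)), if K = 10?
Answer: -1/1025257 ≈ -9.7537e-7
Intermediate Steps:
1/(102725 + (74 + ((174 + 32)*(K - 84))*74)) = 1/(102725 + (74 + ((174 + 32)*(10 - 84))*74)) = 1/(102725 + (74 + (206*(-74))*74)) = 1/(102725 + (74 - 15244*74)) = 1/(102725 + (74 - 1128056)) = 1/(102725 - 1127982) = 1/(-1025257) = -1/1025257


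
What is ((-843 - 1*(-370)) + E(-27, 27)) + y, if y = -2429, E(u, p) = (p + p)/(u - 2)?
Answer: -84212/29 ≈ -2903.9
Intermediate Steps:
E(u, p) = 2*p/(-2 + u) (E(u, p) = (2*p)/(-2 + u) = 2*p/(-2 + u))
((-843 - 1*(-370)) + E(-27, 27)) + y = ((-843 - 1*(-370)) + 2*27/(-2 - 27)) - 2429 = ((-843 + 370) + 2*27/(-29)) - 2429 = (-473 + 2*27*(-1/29)) - 2429 = (-473 - 54/29) - 2429 = -13771/29 - 2429 = -84212/29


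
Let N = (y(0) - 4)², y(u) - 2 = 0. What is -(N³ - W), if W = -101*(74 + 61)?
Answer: -13699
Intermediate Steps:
W = -13635 (W = -101*135 = -13635)
y(u) = 2 (y(u) = 2 + 0 = 2)
N = 4 (N = (2 - 4)² = (-2)² = 4)
-(N³ - W) = -(4³ - 1*(-13635)) = -(64 + 13635) = -1*13699 = -13699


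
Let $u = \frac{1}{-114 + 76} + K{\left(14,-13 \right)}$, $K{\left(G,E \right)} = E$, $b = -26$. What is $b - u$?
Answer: $- \frac{493}{38} \approx -12.974$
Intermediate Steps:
$u = - \frac{495}{38}$ ($u = \frac{1}{-114 + 76} - 13 = \frac{1}{-38} - 13 = - \frac{1}{38} - 13 = - \frac{495}{38} \approx -13.026$)
$b - u = -26 - - \frac{495}{38} = -26 + \frac{495}{38} = - \frac{493}{38}$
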